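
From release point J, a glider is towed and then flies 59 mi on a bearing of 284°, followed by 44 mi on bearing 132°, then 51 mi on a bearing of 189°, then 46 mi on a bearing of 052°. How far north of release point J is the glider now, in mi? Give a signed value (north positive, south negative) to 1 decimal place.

Leg 1 (284°, 59 mi): east 59 sin 284° = -57.25, north 59 cos 284° = 14.27
Leg 2 (132°, 44 mi): east 44 sin 132° = 32.70, north 44 cos 132° = -29.44
Leg 3 (189°, 51 mi): east 51 sin 189° = -7.98, north 51 cos 189° = -50.37
Leg 4 (052°, 46 mi): east 46 sin 52° = 36.25, north 46 cos 52° = 28.32
Net north component: -37.22 mi.

-37.2 mi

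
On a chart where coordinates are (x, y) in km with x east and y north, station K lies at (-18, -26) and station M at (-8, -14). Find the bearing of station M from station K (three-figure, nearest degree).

040°

Δeast = -8 − -18 = 10.00; Δnorth = -14 − -26 = 12.00.
Bearing = atan2(Δeast, Δnorth) mod 360° = 39.81° ≈ 040°.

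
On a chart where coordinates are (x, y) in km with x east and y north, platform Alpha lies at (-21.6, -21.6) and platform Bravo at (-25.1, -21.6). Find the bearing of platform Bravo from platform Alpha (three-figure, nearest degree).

270°

Δeast = -25.1 − -21.6 = -3.50; Δnorth = -21.6 − -21.6 = 0.00.
Bearing = atan2(Δeast, Δnorth) mod 360° = 270.00° ≈ 270°.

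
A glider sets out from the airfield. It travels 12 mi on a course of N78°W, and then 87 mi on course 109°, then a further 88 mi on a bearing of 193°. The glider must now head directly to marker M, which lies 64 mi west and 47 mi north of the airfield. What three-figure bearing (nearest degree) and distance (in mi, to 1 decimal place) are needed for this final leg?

Leg 1 (N78°W, 12 mi): east 12 sin 282° = -11.74, north 12 cos 282° = 2.49
Leg 2 (109°, 87 mi): east 87 sin 109° = 82.26, north 87 cos 109° = -28.32
Leg 3 (193°, 88 mi): east 88 sin 193° = -19.80, north 88 cos 193° = -85.74
Current position: (50.73, -111.57). Target: (-64, 47). Remaining: Δeast = -114.73, Δnorth = 158.57.
Bearing = atan2(-114.73, 158.57) mod 360° = 324.11°; distance = √((-114.73)² + (158.57)²) = 195.724 mi.

324°, 195.7 mi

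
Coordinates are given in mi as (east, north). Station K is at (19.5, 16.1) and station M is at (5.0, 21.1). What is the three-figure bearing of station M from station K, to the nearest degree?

Δeast = 5.0 − 19.5 = -14.50; Δnorth = 21.1 − 16.1 = 5.00.
Bearing = atan2(Δeast, Δnorth) mod 360° = 289.03° ≈ 289°.

289°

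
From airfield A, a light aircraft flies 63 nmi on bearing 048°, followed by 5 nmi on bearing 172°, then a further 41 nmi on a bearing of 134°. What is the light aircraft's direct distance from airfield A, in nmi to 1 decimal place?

77.5 nmi

Leg 1 (048°, 63 nmi): east 63 sin 48° = 46.82, north 63 cos 48° = 42.16
Leg 2 (172°, 5 nmi): east 5 sin 172° = 0.70, north 5 cos 172° = -4.95
Leg 3 (134°, 41 nmi): east 41 sin 134° = 29.49, north 41 cos 134° = -28.48
Net: 77.01 east, 8.72 north. Distance = √((77.01)² + (8.72)²) = 77.499 nmi.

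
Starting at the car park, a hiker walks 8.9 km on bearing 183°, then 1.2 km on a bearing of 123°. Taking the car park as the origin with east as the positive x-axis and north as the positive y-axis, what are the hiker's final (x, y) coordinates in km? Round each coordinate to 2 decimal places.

Leg 1 (183°, 8.9 km): east 8.9 sin 183° = -0.47, north 8.9 cos 183° = -8.89
Leg 2 (123°, 1.2 km): east 1.2 sin 123° = 1.01, north 1.2 cos 123° = -0.65
Summing: 0.54 km east, -9.54 km north → (0.54, -9.54).

(0.54, -9.54)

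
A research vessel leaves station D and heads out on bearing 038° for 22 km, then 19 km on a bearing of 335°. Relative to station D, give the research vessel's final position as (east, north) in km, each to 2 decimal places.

Leg 1 (038°, 22 km): east 22 sin 38° = 13.54, north 22 cos 38° = 17.34
Leg 2 (335°, 19 km): east 19 sin 335° = -8.03, north 19 cos 335° = 17.22
Summing: 5.51 km east, 34.56 km north → (5.51, 34.56).

(5.51, 34.56)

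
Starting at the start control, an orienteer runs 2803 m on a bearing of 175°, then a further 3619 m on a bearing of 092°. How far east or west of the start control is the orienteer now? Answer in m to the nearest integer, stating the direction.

3861 m east

Leg 1 (175°, 2803 m): east 2803 sin 175° = 244.30, north 2803 cos 175° = -2792.33
Leg 2 (092°, 3619 m): east 3619 sin 92° = 3616.80, north 3619 cos 92° = -126.30
Net east component: 3861.09 m.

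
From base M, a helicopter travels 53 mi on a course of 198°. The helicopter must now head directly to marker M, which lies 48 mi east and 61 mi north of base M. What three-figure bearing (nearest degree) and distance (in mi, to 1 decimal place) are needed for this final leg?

030°, 128.7 mi

Leg 1 (198°, 53 mi): east 53 sin 198° = -16.38, north 53 cos 198° = -50.41
Current position: (-16.38, -50.41). Target: (48, 61). Remaining: Δeast = 64.38, Δnorth = 111.41.
Bearing = atan2(64.38, 111.41) mod 360° = 30.02°; distance = √((64.38)² + (111.41)²) = 128.669 mi.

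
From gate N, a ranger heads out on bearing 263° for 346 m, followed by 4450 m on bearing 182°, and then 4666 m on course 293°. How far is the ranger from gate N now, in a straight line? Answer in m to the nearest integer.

5485 m

Leg 1 (263°, 346 m): east 346 sin 263° = -343.42, north 346 cos 263° = -42.17
Leg 2 (182°, 4450 m): east 4450 sin 182° = -155.30, north 4450 cos 182° = -4447.29
Leg 3 (293°, 4666 m): east 4666 sin 293° = -4295.08, north 4666 cos 293° = 1823.15
Net: -4793.80 east, -2666.30 north. Distance = √((-4793.80)² + (-2666.30)²) = 5485.407 m.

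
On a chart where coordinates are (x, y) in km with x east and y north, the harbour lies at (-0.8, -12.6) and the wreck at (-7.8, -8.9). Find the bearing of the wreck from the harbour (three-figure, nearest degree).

298°

Δeast = -7.8 − -0.8 = -7.00; Δnorth = -8.9 − -12.6 = 3.70.
Bearing = atan2(Δeast, Δnorth) mod 360° = 297.86° ≈ 298°.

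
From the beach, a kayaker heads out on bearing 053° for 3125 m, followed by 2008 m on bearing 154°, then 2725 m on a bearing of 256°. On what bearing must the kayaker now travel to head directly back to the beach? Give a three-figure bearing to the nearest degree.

309°

Leg 1 (053°, 3125 m): east 3125 sin 53° = 2495.74, north 3125 cos 53° = 1880.67
Leg 2 (154°, 2008 m): east 2008 sin 154° = 880.25, north 2008 cos 154° = -1804.78
Leg 3 (256°, 2725 m): east 2725 sin 256° = -2644.06, north 2725 cos 256° = -659.24
Net displacement: 731.93 east, -583.34 north. Direction back to start is (-731.93, 583.34): bearing = atan2(-731.93, 583.34) mod 360° = 308.55° ≈ 309°.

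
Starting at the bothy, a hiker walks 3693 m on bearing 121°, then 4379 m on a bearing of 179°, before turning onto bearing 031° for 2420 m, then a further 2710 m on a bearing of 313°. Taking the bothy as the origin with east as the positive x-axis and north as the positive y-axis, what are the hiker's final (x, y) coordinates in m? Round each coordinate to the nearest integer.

(2506, -2358)

Leg 1 (121°, 3693 m): east 3693 sin 121° = 3165.52, north 3693 cos 121° = -1902.04
Leg 2 (179°, 4379 m): east 4379 sin 179° = 76.42, north 4379 cos 179° = -4378.33
Leg 3 (031°, 2420 m): east 2420 sin 31° = 1246.39, north 2420 cos 31° = 2074.34
Leg 4 (313°, 2710 m): east 2710 sin 313° = -1981.97, north 2710 cos 313° = 1848.22
Summing: 2506.37 m east, -2357.81 m north → (2506, -2358).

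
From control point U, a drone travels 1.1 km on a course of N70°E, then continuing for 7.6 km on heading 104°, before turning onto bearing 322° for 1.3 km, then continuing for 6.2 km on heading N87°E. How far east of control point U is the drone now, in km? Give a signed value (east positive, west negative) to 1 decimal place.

13.8 km

Leg 1 (N70°E, 1.1 km): east 1.1 sin 70° = 1.03, north 1.1 cos 70° = 0.38
Leg 2 (104°, 7.6 km): east 7.6 sin 104° = 7.37, north 7.6 cos 104° = -1.84
Leg 3 (322°, 1.3 km): east 1.3 sin 322° = -0.80, north 1.3 cos 322° = 1.02
Leg 4 (N87°E, 6.2 km): east 6.2 sin 87° = 6.19, north 6.2 cos 87° = 0.32
Net east component: 13.80 km.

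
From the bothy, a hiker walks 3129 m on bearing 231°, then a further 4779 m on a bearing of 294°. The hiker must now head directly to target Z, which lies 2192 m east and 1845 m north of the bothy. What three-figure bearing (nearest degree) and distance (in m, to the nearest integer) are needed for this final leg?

Leg 1 (231°, 3129 m): east 3129 sin 231° = -2431.69, north 3129 cos 231° = -1969.14
Leg 2 (294°, 4779 m): east 4779 sin 294° = -4365.83, north 4779 cos 294° = 1943.79
Current position: (-6797.52, -25.35). Target: (2192, 1845). Remaining: Δeast = 8989.52, Δnorth = 1870.35.
Bearing = atan2(8989.52, 1870.35) mod 360° = 78.25°; distance = √((8989.52)² + (1870.35)²) = 9182.033 m.

078°, 9182 m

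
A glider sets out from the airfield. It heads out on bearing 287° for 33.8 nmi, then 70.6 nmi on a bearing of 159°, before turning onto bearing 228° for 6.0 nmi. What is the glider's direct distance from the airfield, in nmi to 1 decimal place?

61.1 nmi

Leg 1 (287°, 33.8 nmi): east 33.8 sin 287° = -32.32, north 33.8 cos 287° = 9.88
Leg 2 (159°, 70.6 nmi): east 70.6 sin 159° = 25.30, north 70.6 cos 159° = -65.91
Leg 3 (228°, 6.0 nmi): east 6.0 sin 228° = -4.46, north 6.0 cos 228° = -4.01
Net: -11.48 east, -60.04 north. Distance = √((-11.48)² + (-60.04)²) = 61.131 nmi.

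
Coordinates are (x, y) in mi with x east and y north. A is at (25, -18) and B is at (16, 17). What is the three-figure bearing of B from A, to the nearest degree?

346°

Δeast = 16 − 25 = -9.00; Δnorth = 17 − -18 = 35.00.
Bearing = atan2(Δeast, Δnorth) mod 360° = 345.58° ≈ 346°.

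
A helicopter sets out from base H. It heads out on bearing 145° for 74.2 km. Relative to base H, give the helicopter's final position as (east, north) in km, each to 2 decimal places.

(42.56, -60.78)

Leg 1 (145°, 74.2 km): east 74.2 sin 145° = 42.56, north 74.2 cos 145° = -60.78
Summing: 42.56 km east, -60.78 km north → (42.56, -60.78).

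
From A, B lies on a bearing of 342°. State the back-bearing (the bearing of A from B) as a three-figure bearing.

Back-bearing = 342° − 180° = 162°.

162°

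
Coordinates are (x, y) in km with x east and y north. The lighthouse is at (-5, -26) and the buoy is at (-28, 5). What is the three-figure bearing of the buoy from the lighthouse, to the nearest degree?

Δeast = -28 − -5 = -23.00; Δnorth = 5 − -26 = 31.00.
Bearing = atan2(Δeast, Δnorth) mod 360° = 323.43° ≈ 323°.

323°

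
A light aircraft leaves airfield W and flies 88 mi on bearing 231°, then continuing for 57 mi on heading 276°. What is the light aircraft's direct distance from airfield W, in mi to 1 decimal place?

134.5 mi

Leg 1 (231°, 88 mi): east 88 sin 231° = -68.39, north 88 cos 231° = -55.38
Leg 2 (276°, 57 mi): east 57 sin 276° = -56.69, north 57 cos 276° = 5.96
Net: -125.08 east, -49.42 north. Distance = √((-125.08)² + (-49.42)²) = 134.487 mi.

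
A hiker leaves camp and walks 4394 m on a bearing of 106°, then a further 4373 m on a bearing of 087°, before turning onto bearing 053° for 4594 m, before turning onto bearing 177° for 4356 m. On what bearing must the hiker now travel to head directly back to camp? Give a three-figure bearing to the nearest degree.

282°

Leg 1 (106°, 4394 m): east 4394 sin 106° = 4223.78, north 4394 cos 106° = -1211.15
Leg 2 (087°, 4373 m): east 4373 sin 87° = 4367.01, north 4373 cos 87° = 228.87
Leg 3 (053°, 4594 m): east 4594 sin 53° = 3668.93, north 4594 cos 53° = 2764.74
Leg 4 (177°, 4356 m): east 4356 sin 177° = 227.98, north 4356 cos 177° = -4350.03
Net displacement: 12487.70 east, -2567.58 north. Direction back to start is (-12487.70, 2567.58): bearing = atan2(-12487.70, 2567.58) mod 360° = 281.62° ≈ 282°.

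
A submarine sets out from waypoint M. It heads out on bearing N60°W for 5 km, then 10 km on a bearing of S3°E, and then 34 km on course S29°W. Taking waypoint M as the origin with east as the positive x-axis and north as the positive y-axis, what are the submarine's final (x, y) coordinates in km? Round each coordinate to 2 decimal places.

Leg 1 (N60°W, 5 km): east 5 sin 300° = -4.33, north 5 cos 300° = 2.50
Leg 2 (S3°E, 10 km): east 10 sin 177° = 0.52, north 10 cos 177° = -9.99
Leg 3 (S29°W, 34 km): east 34 sin 209° = -16.48, north 34 cos 209° = -29.74
Summing: -20.29 km east, -37.22 km north → (-20.29, -37.22).

(-20.29, -37.22)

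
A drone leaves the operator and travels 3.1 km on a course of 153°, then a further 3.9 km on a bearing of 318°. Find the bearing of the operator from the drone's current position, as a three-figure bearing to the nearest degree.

096°

Leg 1 (153°, 3.1 km): east 3.1 sin 153° = 1.41, north 3.1 cos 153° = -2.76
Leg 2 (318°, 3.9 km): east 3.9 sin 318° = -2.61, north 3.9 cos 318° = 2.90
Net displacement: -1.20 east, 0.14 north. Direction back to start is (1.20, -0.14): bearing = atan2(1.20, -0.14) mod 360° = 96.46° ≈ 096°.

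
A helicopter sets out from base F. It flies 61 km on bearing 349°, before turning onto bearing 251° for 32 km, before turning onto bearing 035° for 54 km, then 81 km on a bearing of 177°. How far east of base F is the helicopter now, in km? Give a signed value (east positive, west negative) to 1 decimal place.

Leg 1 (349°, 61 km): east 61 sin 349° = -11.64, north 61 cos 349° = 59.88
Leg 2 (251°, 32 km): east 32 sin 251° = -30.26, north 32 cos 251° = -10.42
Leg 3 (035°, 54 km): east 54 sin 35° = 30.97, north 54 cos 35° = 44.23
Leg 4 (177°, 81 km): east 81 sin 177° = 4.24, north 81 cos 177° = -80.89
Net east component: -6.68 km.

-6.7 km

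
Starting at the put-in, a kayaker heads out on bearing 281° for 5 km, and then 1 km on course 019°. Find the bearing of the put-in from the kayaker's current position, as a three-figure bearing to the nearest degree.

Leg 1 (281°, 5 km): east 5 sin 281° = -4.91, north 5 cos 281° = 0.95
Leg 2 (019°, 1 km): east 1 sin 19° = 0.33, north 1 cos 19° = 0.95
Net displacement: -4.58 east, 1.90 north. Direction back to start is (4.58, -1.90): bearing = atan2(4.58, -1.90) mod 360° = 112.51° ≈ 113°.

113°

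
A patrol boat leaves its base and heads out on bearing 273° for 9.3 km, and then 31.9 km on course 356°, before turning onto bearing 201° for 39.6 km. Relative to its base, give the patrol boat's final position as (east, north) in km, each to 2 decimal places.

(-25.70, -4.66)

Leg 1 (273°, 9.3 km): east 9.3 sin 273° = -9.29, north 9.3 cos 273° = 0.49
Leg 2 (356°, 31.9 km): east 31.9 sin 356° = -2.23, north 31.9 cos 356° = 31.82
Leg 3 (201°, 39.6 km): east 39.6 sin 201° = -14.19, north 39.6 cos 201° = -36.97
Summing: -25.70 km east, -4.66 km north → (-25.70, -4.66).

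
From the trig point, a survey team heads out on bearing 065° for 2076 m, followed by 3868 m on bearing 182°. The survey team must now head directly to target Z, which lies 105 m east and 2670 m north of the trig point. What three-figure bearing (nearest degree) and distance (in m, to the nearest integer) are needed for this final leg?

344°, 5892 m

Leg 1 (065°, 2076 m): east 2076 sin 65° = 1881.49, north 2076 cos 65° = 877.36
Leg 2 (182°, 3868 m): east 3868 sin 182° = -134.99, north 3868 cos 182° = -3865.64
Current position: (1746.50, -2988.29). Target: (105, 2670). Remaining: Δeast = -1641.50, Δnorth = 5658.29.
Bearing = atan2(-1641.50, 5658.29) mod 360° = 343.82°; distance = √((-1641.50)² + (5658.29)²) = 5891.584 m.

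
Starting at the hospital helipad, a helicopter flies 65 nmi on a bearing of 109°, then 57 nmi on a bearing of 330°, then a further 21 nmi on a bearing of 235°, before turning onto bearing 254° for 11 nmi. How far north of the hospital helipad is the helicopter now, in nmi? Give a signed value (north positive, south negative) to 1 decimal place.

Leg 1 (109°, 65 nmi): east 65 sin 109° = 61.46, north 65 cos 109° = -21.16
Leg 2 (330°, 57 nmi): east 57 sin 330° = -28.50, north 57 cos 330° = 49.36
Leg 3 (235°, 21 nmi): east 21 sin 235° = -17.20, north 21 cos 235° = -12.05
Leg 4 (254°, 11 nmi): east 11 sin 254° = -10.57, north 11 cos 254° = -3.03
Net north component: 13.12 nmi.

13.1 nmi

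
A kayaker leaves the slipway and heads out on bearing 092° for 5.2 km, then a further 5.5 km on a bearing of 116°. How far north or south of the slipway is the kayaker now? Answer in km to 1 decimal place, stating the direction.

Leg 1 (092°, 5.2 km): east 5.2 sin 92° = 5.20, north 5.2 cos 92° = -0.18
Leg 2 (116°, 5.5 km): east 5.5 sin 116° = 4.94, north 5.5 cos 116° = -2.41
Net north component: -2.59 km.

2.6 km south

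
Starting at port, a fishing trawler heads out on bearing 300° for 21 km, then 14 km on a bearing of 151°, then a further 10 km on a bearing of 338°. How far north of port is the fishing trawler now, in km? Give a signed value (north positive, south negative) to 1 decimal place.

Leg 1 (300°, 21 km): east 21 sin 300° = -18.19, north 21 cos 300° = 10.50
Leg 2 (151°, 14 km): east 14 sin 151° = 6.79, north 14 cos 151° = -12.24
Leg 3 (338°, 10 km): east 10 sin 338° = -3.75, north 10 cos 338° = 9.27
Net north component: 7.53 km.

7.5 km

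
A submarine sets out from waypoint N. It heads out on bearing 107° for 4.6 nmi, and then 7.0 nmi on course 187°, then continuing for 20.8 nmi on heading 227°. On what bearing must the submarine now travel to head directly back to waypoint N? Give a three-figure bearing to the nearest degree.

027°

Leg 1 (107°, 4.6 nmi): east 4.6 sin 107° = 4.40, north 4.6 cos 107° = -1.34
Leg 2 (187°, 7.0 nmi): east 7.0 sin 187° = -0.85, north 7.0 cos 187° = -6.95
Leg 3 (227°, 20.8 nmi): east 20.8 sin 227° = -15.21, north 20.8 cos 227° = -14.19
Net displacement: -11.67 east, -22.48 north. Direction back to start is (11.67, 22.48): bearing = atan2(11.67, 22.48) mod 360° = 27.43° ≈ 027°.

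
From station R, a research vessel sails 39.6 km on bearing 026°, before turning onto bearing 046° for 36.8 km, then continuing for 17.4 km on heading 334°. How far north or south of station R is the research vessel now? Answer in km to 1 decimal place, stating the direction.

Leg 1 (026°, 39.6 km): east 39.6 sin 26° = 17.36, north 39.6 cos 26° = 35.59
Leg 2 (046°, 36.8 km): east 36.8 sin 46° = 26.47, north 36.8 cos 46° = 25.56
Leg 3 (334°, 17.4 km): east 17.4 sin 334° = -7.63, north 17.4 cos 334° = 15.64
Net north component: 76.79 km.

76.8 km north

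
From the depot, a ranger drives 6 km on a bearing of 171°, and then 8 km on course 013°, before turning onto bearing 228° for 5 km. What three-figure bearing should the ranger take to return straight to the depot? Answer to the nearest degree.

034°

Leg 1 (171°, 6 km): east 6 sin 171° = 0.94, north 6 cos 171° = -5.93
Leg 2 (013°, 8 km): east 8 sin 13° = 1.80, north 8 cos 13° = 7.79
Leg 3 (228°, 5 km): east 5 sin 228° = -3.72, north 5 cos 228° = -3.35
Net displacement: -0.98 east, -1.48 north. Direction back to start is (0.98, 1.48): bearing = atan2(0.98, 1.48) mod 360° = 33.50° ≈ 034°.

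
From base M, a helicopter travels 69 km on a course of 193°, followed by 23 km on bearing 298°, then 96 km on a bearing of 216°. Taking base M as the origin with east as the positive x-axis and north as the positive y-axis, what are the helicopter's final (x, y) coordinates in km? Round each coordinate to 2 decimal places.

(-92.26, -134.10)

Leg 1 (193°, 69 km): east 69 sin 193° = -15.52, north 69 cos 193° = -67.23
Leg 2 (298°, 23 km): east 23 sin 298° = -20.31, north 23 cos 298° = 10.80
Leg 3 (216°, 96 km): east 96 sin 216° = -56.43, north 96 cos 216° = -77.67
Summing: -92.26 km east, -134.10 km north → (-92.26, -134.10).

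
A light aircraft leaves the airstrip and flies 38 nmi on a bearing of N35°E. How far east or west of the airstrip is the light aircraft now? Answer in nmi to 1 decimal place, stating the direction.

Leg 1 (N35°E, 38 nmi): east 38 sin 35° = 21.80, north 38 cos 35° = 31.13
Net east component: 21.80 nmi.

21.8 nmi east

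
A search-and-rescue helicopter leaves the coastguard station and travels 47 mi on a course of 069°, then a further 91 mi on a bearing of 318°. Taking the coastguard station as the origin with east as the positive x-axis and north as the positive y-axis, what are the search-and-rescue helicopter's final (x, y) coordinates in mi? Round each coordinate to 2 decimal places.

Leg 1 (069°, 47 mi): east 47 sin 69° = 43.88, north 47 cos 69° = 16.84
Leg 2 (318°, 91 mi): east 91 sin 318° = -60.89, north 91 cos 318° = 67.63
Summing: -17.01 mi east, 84.47 mi north → (-17.01, 84.47).

(-17.01, 84.47)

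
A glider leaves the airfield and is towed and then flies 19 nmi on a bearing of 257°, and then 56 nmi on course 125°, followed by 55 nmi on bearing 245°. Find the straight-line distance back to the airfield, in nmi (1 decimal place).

63.7 nmi

Leg 1 (257°, 19 nmi): east 19 sin 257° = -18.51, north 19 cos 257° = -4.27
Leg 2 (125°, 56 nmi): east 56 sin 125° = 45.87, north 56 cos 125° = -32.12
Leg 3 (245°, 55 nmi): east 55 sin 245° = -49.85, north 55 cos 245° = -23.24
Net: -22.49 east, -59.64 north. Distance = √((-22.49)² + (-59.64)²) = 63.737 nmi.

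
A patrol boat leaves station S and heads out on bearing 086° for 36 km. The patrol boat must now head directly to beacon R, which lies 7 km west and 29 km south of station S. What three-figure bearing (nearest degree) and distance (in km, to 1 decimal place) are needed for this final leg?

234°, 53.2 km

Leg 1 (086°, 36 km): east 36 sin 86° = 35.91, north 36 cos 86° = 2.51
Current position: (35.91, 2.51). Target: (-7, -29). Remaining: Δeast = -42.91, Δnorth = -31.51.
Bearing = atan2(-42.91, -31.51) mod 360° = 233.71°; distance = √((-42.91)² + (-31.51)²) = 53.239 km.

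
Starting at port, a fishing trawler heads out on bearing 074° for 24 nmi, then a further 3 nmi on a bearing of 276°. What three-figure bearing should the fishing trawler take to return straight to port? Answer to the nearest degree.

Leg 1 (074°, 24 nmi): east 24 sin 74° = 23.07, north 24 cos 74° = 6.62
Leg 2 (276°, 3 nmi): east 3 sin 276° = -2.98, north 3 cos 276° = 0.31
Net displacement: 20.09 east, 6.93 north. Direction back to start is (-20.09, -6.93): bearing = atan2(-20.09, -6.93) mod 360° = 250.97° ≈ 251°.

251°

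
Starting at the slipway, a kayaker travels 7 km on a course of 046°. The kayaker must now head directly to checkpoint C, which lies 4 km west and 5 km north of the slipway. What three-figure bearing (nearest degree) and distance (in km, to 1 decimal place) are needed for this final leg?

Leg 1 (046°, 7 km): east 7 sin 46° = 5.04, north 7 cos 46° = 4.86
Current position: (5.04, 4.86). Target: (-4, 5). Remaining: Δeast = -9.04, Δnorth = 0.14.
Bearing = atan2(-9.04, 0.14) mod 360° = 270.87°; distance = √((-9.04)² + (0.14)²) = 9.036 km.

271°, 9.0 km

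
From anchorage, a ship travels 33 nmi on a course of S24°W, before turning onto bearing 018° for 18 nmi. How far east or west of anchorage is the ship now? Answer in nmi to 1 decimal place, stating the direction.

Leg 1 (S24°W, 33 nmi): east 33 sin 204° = -13.42, north 33 cos 204° = -30.15
Leg 2 (018°, 18 nmi): east 18 sin 18° = 5.56, north 18 cos 18° = 17.12
Net east component: -7.86 nmi.

7.9 nmi west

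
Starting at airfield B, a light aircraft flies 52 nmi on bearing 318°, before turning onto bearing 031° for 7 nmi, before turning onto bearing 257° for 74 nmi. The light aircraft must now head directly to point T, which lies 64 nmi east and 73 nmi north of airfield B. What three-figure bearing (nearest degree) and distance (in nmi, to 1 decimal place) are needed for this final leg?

075°, 173.2 nmi

Leg 1 (318°, 52 nmi): east 52 sin 318° = -34.79, north 52 cos 318° = 38.64
Leg 2 (031°, 7 nmi): east 7 sin 31° = 3.61, north 7 cos 31° = 6.00
Leg 3 (257°, 74 nmi): east 74 sin 257° = -72.10, north 74 cos 257° = -16.65
Current position: (-103.29, 28.00). Target: (64, 73). Remaining: Δeast = 167.29, Δnorth = 45.00.
Bearing = atan2(167.29, 45.00) mod 360° = 74.94°; distance = √((167.29)² + (45.00)²) = 173.240 nmi.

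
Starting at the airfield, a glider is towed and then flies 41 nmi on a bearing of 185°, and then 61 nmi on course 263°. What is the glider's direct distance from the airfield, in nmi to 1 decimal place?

80.3 nmi

Leg 1 (185°, 41 nmi): east 41 sin 185° = -3.57, north 41 cos 185° = -40.84
Leg 2 (263°, 61 nmi): east 61 sin 263° = -60.55, north 61 cos 263° = -7.43
Net: -64.12 east, -48.28 north. Distance = √((-64.12)² + (-48.28)²) = 80.262 nmi.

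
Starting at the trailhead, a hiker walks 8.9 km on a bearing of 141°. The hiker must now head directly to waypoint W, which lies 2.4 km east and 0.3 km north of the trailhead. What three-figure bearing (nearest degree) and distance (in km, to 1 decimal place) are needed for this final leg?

336°, 7.9 km

Leg 1 (141°, 8.9 km): east 8.9 sin 141° = 5.60, north 8.9 cos 141° = -6.92
Current position: (5.60, -6.92). Target: (2.4, 0.3). Remaining: Δeast = -3.20, Δnorth = 7.22.
Bearing = atan2(-3.20, 7.22) mod 360° = 336.08°; distance = √((-3.20)² + (7.22)²) = 7.895 km.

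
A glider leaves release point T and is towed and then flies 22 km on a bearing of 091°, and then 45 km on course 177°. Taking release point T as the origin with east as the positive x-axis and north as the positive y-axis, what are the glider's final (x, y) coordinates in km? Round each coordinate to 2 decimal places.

(24.35, -45.32)

Leg 1 (091°, 22 km): east 22 sin 91° = 22.00, north 22 cos 91° = -0.38
Leg 2 (177°, 45 km): east 45 sin 177° = 2.36, north 45 cos 177° = -44.94
Summing: 24.35 km east, -45.32 km north → (24.35, -45.32).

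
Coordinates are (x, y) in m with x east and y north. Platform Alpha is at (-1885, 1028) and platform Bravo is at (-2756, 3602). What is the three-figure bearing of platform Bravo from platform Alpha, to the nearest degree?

341°

Δeast = -2756 − -1885 = -871.00; Δnorth = 3602 − 1028 = 2574.00.
Bearing = atan2(Δeast, Δnorth) mod 360° = 341.31° ≈ 341°.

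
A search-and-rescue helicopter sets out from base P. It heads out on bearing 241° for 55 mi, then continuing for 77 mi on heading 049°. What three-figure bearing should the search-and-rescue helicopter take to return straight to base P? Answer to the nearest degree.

203°

Leg 1 (241°, 55 mi): east 55 sin 241° = -48.10, north 55 cos 241° = -26.66
Leg 2 (049°, 77 mi): east 77 sin 49° = 58.11, north 77 cos 49° = 50.52
Net displacement: 10.01 east, 23.85 north. Direction back to start is (-10.01, -23.85): bearing = atan2(-10.01, -23.85) mod 360° = 202.76° ≈ 203°.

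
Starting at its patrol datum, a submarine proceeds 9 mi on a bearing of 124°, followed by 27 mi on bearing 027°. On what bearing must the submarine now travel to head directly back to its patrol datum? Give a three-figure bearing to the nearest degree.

226°

Leg 1 (124°, 9 mi): east 9 sin 124° = 7.46, north 9 cos 124° = -5.03
Leg 2 (027°, 27 mi): east 27 sin 27° = 12.26, north 27 cos 27° = 24.06
Net displacement: 19.72 east, 19.02 north. Direction back to start is (-19.72, -19.02): bearing = atan2(-19.72, -19.02) mod 360° = 226.03° ≈ 226°.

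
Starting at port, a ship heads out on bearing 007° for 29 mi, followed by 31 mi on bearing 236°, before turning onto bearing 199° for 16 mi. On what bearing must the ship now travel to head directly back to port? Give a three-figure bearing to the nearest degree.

082°

Leg 1 (007°, 29 mi): east 29 sin 7° = 3.53, north 29 cos 7° = 28.78
Leg 2 (236°, 31 mi): east 31 sin 236° = -25.70, north 31 cos 236° = -17.33
Leg 3 (199°, 16 mi): east 16 sin 199° = -5.21, north 16 cos 199° = -15.13
Net displacement: -27.38 east, -3.68 north. Direction back to start is (27.38, 3.68): bearing = atan2(27.38, 3.68) mod 360° = 82.34° ≈ 082°.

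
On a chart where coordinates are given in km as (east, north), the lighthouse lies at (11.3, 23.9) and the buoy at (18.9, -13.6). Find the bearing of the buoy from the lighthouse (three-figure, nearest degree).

169°

Δeast = 18.9 − 11.3 = 7.60; Δnorth = -13.6 − 23.9 = -37.50.
Bearing = atan2(Δeast, Δnorth) mod 360° = 168.54° ≈ 169°.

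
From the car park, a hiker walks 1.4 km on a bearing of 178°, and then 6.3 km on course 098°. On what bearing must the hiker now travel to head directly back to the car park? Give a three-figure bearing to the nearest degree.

Leg 1 (178°, 1.4 km): east 1.4 sin 178° = 0.05, north 1.4 cos 178° = -1.40
Leg 2 (098°, 6.3 km): east 6.3 sin 98° = 6.24, north 6.3 cos 98° = -0.88
Net displacement: 6.29 east, -2.28 north. Direction back to start is (-6.29, 2.28): bearing = atan2(-6.29, 2.28) mod 360° = 289.90° ≈ 290°.

290°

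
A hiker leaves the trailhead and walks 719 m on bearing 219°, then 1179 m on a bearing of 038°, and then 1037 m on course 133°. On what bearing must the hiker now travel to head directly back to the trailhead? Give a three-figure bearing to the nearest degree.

Leg 1 (219°, 719 m): east 719 sin 219° = -452.48, north 719 cos 219° = -558.77
Leg 2 (038°, 1179 m): east 1179 sin 38° = 725.86, north 1179 cos 38° = 929.06
Leg 3 (133°, 1037 m): east 1037 sin 133° = 758.41, north 1037 cos 133° = -707.23
Net displacement: 1031.80 east, -336.94 north. Direction back to start is (-1031.80, 336.94): bearing = atan2(-1031.80, 336.94) mod 360° = 288.08° ≈ 288°.

288°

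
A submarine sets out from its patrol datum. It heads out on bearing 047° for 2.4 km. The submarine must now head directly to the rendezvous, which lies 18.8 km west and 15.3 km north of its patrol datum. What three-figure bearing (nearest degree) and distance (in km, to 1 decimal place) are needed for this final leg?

Leg 1 (047°, 2.4 km): east 2.4 sin 47° = 1.76, north 2.4 cos 47° = 1.64
Current position: (1.76, 1.64). Target: (-18.8, 15.3). Remaining: Δeast = -20.56, Δnorth = 13.66.
Bearing = atan2(-20.56, 13.66) mod 360° = 303.61°; distance = √((-20.56)² + (13.66)²) = 24.682 km.

304°, 24.7 km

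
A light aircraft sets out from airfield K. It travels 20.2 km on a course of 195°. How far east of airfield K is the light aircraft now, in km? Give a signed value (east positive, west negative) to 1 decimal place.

Leg 1 (195°, 20.2 km): east 20.2 sin 195° = -5.23, north 20.2 cos 195° = -19.51
Net east component: -5.23 km.

-5.2 km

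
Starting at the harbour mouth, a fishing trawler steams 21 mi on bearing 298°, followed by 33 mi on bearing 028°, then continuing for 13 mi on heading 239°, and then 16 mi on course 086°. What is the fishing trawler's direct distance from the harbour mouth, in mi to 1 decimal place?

33.5 mi

Leg 1 (298°, 21 mi): east 21 sin 298° = -18.54, north 21 cos 298° = 9.86
Leg 2 (028°, 33 mi): east 33 sin 28° = 15.49, north 33 cos 28° = 29.14
Leg 3 (239°, 13 mi): east 13 sin 239° = -11.14, north 13 cos 239° = -6.70
Leg 4 (086°, 16 mi): east 16 sin 86° = 15.96, north 16 cos 86° = 1.12
Net: 1.77 east, 33.42 north. Distance = √((1.77)² + (33.42)²) = 33.464 mi.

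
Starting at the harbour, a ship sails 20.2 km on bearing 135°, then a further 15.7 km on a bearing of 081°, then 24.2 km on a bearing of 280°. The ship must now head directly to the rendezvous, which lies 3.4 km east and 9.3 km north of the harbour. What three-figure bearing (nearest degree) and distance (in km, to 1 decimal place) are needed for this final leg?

Leg 1 (135°, 20.2 km): east 20.2 sin 135° = 14.28, north 20.2 cos 135° = -14.28
Leg 2 (081°, 15.7 km): east 15.7 sin 81° = 15.51, north 15.7 cos 81° = 2.46
Leg 3 (280°, 24.2 km): east 24.2 sin 280° = -23.83, north 24.2 cos 280° = 4.20
Current position: (5.96, -7.63). Target: (3.4, 9.3). Remaining: Δeast = -2.56, Δnorth = 16.93.
Bearing = atan2(-2.56, 16.93) mod 360° = 351.41°; distance = √((-2.56)² + (16.93)²) = 17.117 km.

351°, 17.1 km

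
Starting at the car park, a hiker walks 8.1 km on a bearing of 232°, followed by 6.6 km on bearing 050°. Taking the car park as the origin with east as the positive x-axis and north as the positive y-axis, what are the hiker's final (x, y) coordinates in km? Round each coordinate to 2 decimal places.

Leg 1 (232°, 8.1 km): east 8.1 sin 232° = -6.38, north 8.1 cos 232° = -4.99
Leg 2 (050°, 6.6 km): east 6.6 sin 50° = 5.06, north 6.6 cos 50° = 4.24
Summing: -1.33 km east, -0.74 km north → (-1.33, -0.74).

(-1.33, -0.74)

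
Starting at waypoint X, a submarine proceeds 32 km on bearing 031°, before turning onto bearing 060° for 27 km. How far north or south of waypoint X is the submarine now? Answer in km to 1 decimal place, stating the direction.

40.9 km north

Leg 1 (031°, 32 km): east 32 sin 31° = 16.48, north 32 cos 31° = 27.43
Leg 2 (060°, 27 km): east 27 sin 60° = 23.38, north 27 cos 60° = 13.50
Net north component: 40.93 km.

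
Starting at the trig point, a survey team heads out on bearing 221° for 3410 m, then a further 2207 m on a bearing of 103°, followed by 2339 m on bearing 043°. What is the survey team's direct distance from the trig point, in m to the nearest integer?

2031 m

Leg 1 (221°, 3410 m): east 3410 sin 221° = -2237.16, north 3410 cos 221° = -2573.56
Leg 2 (103°, 2207 m): east 2207 sin 103° = 2150.43, north 2207 cos 103° = -496.47
Leg 3 (043°, 2339 m): east 2339 sin 43° = 1595.19, north 2339 cos 43° = 1710.64
Net: 1508.47 east, -1359.39 north. Distance = √((1508.47)² + (-1359.39)²) = 2030.620 m.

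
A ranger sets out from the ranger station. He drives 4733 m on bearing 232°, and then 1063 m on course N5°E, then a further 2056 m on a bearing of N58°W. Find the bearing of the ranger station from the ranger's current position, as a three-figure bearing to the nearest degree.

082°

Leg 1 (232°, 4733 m): east 4733 sin 232° = -3729.65, north 4733 cos 232° = -2913.93
Leg 2 (N5°E, 1063 m): east 1063 sin 5° = 92.65, north 1063 cos 5° = 1058.95
Leg 3 (N58°W, 2056 m): east 2056 sin 302° = -1743.59, north 2056 cos 302° = 1089.51
Net displacement: -5380.60 east, -765.46 north. Direction back to start is (5380.60, 765.46): bearing = atan2(5380.60, 765.46) mod 360° = 81.90° ≈ 082°.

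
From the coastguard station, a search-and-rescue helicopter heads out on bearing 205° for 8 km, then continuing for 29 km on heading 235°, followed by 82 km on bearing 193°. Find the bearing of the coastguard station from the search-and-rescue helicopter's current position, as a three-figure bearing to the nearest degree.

024°

Leg 1 (205°, 8 km): east 8 sin 205° = -3.38, north 8 cos 205° = -7.25
Leg 2 (235°, 29 km): east 29 sin 235° = -23.76, north 29 cos 235° = -16.63
Leg 3 (193°, 82 km): east 82 sin 193° = -18.45, north 82 cos 193° = -79.90
Net displacement: -45.58 east, -103.78 north. Direction back to start is (45.58, 103.78): bearing = atan2(45.58, 103.78) mod 360° = 23.71° ≈ 024°.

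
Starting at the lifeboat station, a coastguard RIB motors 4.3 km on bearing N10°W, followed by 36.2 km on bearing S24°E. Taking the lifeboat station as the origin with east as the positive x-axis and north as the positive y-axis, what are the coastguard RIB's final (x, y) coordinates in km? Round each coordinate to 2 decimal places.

Leg 1 (N10°W, 4.3 km): east 4.3 sin 350° = -0.75, north 4.3 cos 350° = 4.23
Leg 2 (S24°E, 36.2 km): east 36.2 sin 156° = 14.72, north 36.2 cos 156° = -33.07
Summing: 13.98 km east, -28.84 km north → (13.98, -28.84).

(13.98, -28.84)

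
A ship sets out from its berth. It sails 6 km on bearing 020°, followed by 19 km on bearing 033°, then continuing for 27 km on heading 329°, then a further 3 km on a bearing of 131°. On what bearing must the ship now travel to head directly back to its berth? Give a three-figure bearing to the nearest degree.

181°

Leg 1 (020°, 6 km): east 6 sin 20° = 2.05, north 6 cos 20° = 5.64
Leg 2 (033°, 19 km): east 19 sin 33° = 10.35, north 19 cos 33° = 15.93
Leg 3 (329°, 27 km): east 27 sin 329° = -13.91, north 27 cos 329° = 23.14
Leg 4 (131°, 3 km): east 3 sin 131° = 2.26, north 3 cos 131° = -1.97
Net displacement: 0.76 east, 42.75 north. Direction back to start is (-0.76, -42.75): bearing = atan2(-0.76, -42.75) mod 360° = 181.02° ≈ 181°.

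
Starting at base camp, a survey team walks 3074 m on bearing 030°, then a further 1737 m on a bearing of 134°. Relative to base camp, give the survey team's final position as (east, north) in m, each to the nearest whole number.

Leg 1 (030°, 3074 m): east 3074 sin 30° = 1537.00, north 3074 cos 30° = 2662.16
Leg 2 (134°, 1737 m): east 1737 sin 134° = 1249.49, north 1737 cos 134° = -1206.62
Summing: 2786.49 m east, 1455.54 m north → (2786, 1456).

(2786, 1456)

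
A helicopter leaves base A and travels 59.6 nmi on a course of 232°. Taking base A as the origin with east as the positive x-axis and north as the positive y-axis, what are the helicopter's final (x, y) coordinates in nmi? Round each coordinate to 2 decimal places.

(-46.97, -36.69)

Leg 1 (232°, 59.6 nmi): east 59.6 sin 232° = -46.97, north 59.6 cos 232° = -36.69
Summing: -46.97 nmi east, -36.69 nmi north → (-46.97, -36.69).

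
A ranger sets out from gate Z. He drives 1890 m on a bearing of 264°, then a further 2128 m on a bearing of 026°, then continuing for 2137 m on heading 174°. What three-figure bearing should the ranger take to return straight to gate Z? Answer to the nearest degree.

Leg 1 (264°, 1890 m): east 1890 sin 264° = -1879.65, north 1890 cos 264° = -197.56
Leg 2 (026°, 2128 m): east 2128 sin 26° = 932.85, north 2128 cos 26° = 1912.63
Leg 3 (174°, 2137 m): east 2137 sin 174° = 223.38, north 2137 cos 174° = -2125.29
Net displacement: -723.42 east, -410.22 north. Direction back to start is (723.42, 410.22): bearing = atan2(723.42, 410.22) mod 360° = 60.44° ≈ 060°.

060°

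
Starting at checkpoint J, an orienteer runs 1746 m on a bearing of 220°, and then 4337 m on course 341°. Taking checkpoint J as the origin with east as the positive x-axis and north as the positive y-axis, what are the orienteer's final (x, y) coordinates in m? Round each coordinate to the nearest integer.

Leg 1 (220°, 1746 m): east 1746 sin 220° = -1122.31, north 1746 cos 220° = -1337.51
Leg 2 (341°, 4337 m): east 4337 sin 341° = -1411.99, north 4337 cos 341° = 4100.71
Summing: -2534.30 m east, 2763.20 m north → (-2534, 2763).

(-2534, 2763)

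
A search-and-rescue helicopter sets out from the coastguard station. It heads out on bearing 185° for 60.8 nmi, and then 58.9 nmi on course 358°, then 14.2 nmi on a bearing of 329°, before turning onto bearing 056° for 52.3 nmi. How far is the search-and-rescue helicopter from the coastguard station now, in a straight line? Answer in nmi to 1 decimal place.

Leg 1 (185°, 60.8 nmi): east 60.8 sin 185° = -5.30, north 60.8 cos 185° = -60.57
Leg 2 (358°, 58.9 nmi): east 58.9 sin 358° = -2.06, north 58.9 cos 358° = 58.86
Leg 3 (329°, 14.2 nmi): east 14.2 sin 329° = -7.31, north 14.2 cos 329° = 12.17
Leg 4 (056°, 52.3 nmi): east 52.3 sin 56° = 43.36, north 52.3 cos 56° = 29.25
Net: 28.69 east, 39.71 north. Distance = √((28.69)² + (39.71)²) = 48.993 nmi.

49.0 nmi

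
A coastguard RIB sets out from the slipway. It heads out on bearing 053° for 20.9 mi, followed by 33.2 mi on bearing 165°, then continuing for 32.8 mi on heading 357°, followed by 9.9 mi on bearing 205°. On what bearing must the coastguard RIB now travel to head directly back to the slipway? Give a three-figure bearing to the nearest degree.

258°

Leg 1 (053°, 20.9 mi): east 20.9 sin 53° = 16.69, north 20.9 cos 53° = 12.58
Leg 2 (165°, 33.2 mi): east 33.2 sin 165° = 8.59, north 33.2 cos 165° = -32.07
Leg 3 (357°, 32.8 mi): east 32.8 sin 357° = -1.72, north 32.8 cos 357° = 32.76
Leg 4 (205°, 9.9 mi): east 9.9 sin 205° = -4.18, north 9.9 cos 205° = -8.97
Net displacement: 19.38 east, 4.29 north. Direction back to start is (-19.38, -4.29): bearing = atan2(-19.38, -4.29) mod 360° = 257.52° ≈ 258°.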